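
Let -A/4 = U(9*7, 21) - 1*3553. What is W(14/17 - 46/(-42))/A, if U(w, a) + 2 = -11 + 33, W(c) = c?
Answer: 685/5045124 ≈ 0.00013577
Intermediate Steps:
U(w, a) = 20 (U(w, a) = -2 + (-11 + 33) = -2 + 22 = 20)
A = 14132 (A = -4*(20 - 1*3553) = -4*(20 - 3553) = -4*(-3533) = 14132)
W(14/17 - 46/(-42))/A = (14/17 - 46/(-42))/14132 = (14*(1/17) - 46*(-1/42))*(1/14132) = (14/17 + 23/21)*(1/14132) = (685/357)*(1/14132) = 685/5045124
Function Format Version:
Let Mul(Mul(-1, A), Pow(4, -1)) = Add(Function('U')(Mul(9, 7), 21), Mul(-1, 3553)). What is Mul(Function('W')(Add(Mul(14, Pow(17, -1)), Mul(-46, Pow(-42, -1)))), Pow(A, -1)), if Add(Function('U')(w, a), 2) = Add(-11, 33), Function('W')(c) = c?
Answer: Rational(685, 5045124) ≈ 0.00013577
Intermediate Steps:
Function('U')(w, a) = 20 (Function('U')(w, a) = Add(-2, Add(-11, 33)) = Add(-2, 22) = 20)
A = 14132 (A = Mul(-4, Add(20, Mul(-1, 3553))) = Mul(-4, Add(20, -3553)) = Mul(-4, -3533) = 14132)
Mul(Function('W')(Add(Mul(14, Pow(17, -1)), Mul(-46, Pow(-42, -1)))), Pow(A, -1)) = Mul(Add(Mul(14, Pow(17, -1)), Mul(-46, Pow(-42, -1))), Pow(14132, -1)) = Mul(Add(Mul(14, Rational(1, 17)), Mul(-46, Rational(-1, 42))), Rational(1, 14132)) = Mul(Add(Rational(14, 17), Rational(23, 21)), Rational(1, 14132)) = Mul(Rational(685, 357), Rational(1, 14132)) = Rational(685, 5045124)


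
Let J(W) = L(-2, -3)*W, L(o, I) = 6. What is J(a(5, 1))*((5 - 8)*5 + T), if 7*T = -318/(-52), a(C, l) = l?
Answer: -7713/91 ≈ -84.758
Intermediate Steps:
T = 159/182 (T = (-318/(-52))/7 = (-318*(-1/52))/7 = (⅐)*(159/26) = 159/182 ≈ 0.87363)
J(W) = 6*W
J(a(5, 1))*((5 - 8)*5 + T) = (6*1)*((5 - 8)*5 + 159/182) = 6*(-3*5 + 159/182) = 6*(-15 + 159/182) = 6*(-2571/182) = -7713/91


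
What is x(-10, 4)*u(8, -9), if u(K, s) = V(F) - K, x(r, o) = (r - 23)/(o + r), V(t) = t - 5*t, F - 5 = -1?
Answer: -132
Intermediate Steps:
F = 4 (F = 5 - 1 = 4)
V(t) = -4*t
x(r, o) = (-23 + r)/(o + r)
u(K, s) = -16 - K (u(K, s) = -4*4 - K = -16 - K)
x(-10, 4)*u(8, -9) = ((-23 - 10)/(4 - 10))*(-16 - 1*8) = (-33/(-6))*(-16 - 8) = -⅙*(-33)*(-24) = (11/2)*(-24) = -132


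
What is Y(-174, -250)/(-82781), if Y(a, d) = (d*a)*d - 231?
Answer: 10875231/82781 ≈ 131.37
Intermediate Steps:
Y(a, d) = -231 + a*d² (Y(a, d) = (a*d)*d - 231 = a*d² - 231 = -231 + a*d²)
Y(-174, -250)/(-82781) = (-231 - 174*(-250)²)/(-82781) = (-231 - 174*62500)*(-1/82781) = (-231 - 10875000)*(-1/82781) = -10875231*(-1/82781) = 10875231/82781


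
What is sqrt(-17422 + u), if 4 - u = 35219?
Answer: I*sqrt(52637) ≈ 229.43*I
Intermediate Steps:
u = -35215 (u = 4 - 1*35219 = 4 - 35219 = -35215)
sqrt(-17422 + u) = sqrt(-17422 - 35215) = sqrt(-52637) = I*sqrt(52637)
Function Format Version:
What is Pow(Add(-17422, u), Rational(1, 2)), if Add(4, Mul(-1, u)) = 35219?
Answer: Mul(I, Pow(52637, Rational(1, 2))) ≈ Mul(229.43, I)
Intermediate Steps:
u = -35215 (u = Add(4, Mul(-1, 35219)) = Add(4, -35219) = -35215)
Pow(Add(-17422, u), Rational(1, 2)) = Pow(Add(-17422, -35215), Rational(1, 2)) = Pow(-52637, Rational(1, 2)) = Mul(I, Pow(52637, Rational(1, 2)))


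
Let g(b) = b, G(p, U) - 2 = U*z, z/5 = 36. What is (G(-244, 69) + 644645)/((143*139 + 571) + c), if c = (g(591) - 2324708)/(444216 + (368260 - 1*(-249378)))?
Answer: 697709222218/21710466475 ≈ 32.137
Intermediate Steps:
z = 180 (z = 5*36 = 180)
G(p, U) = 2 + 180*U (G(p, U) = 2 + U*180 = 2 + 180*U)
c = -2324117/1061854 (c = (591 - 2324708)/(444216 + (368260 - 1*(-249378))) = -2324117/(444216 + (368260 + 249378)) = -2324117/(444216 + 617638) = -2324117/1061854 ≈ -2.1887)
(G(-244, 69) + 644645)/((143*139 + 571) + c) = ((2 + 180*69) + 644645)/((143*139 + 571) - 2324117/1061854) = ((2 + 12420) + 644645)/((19877 + 571) - 2324117/1061854) = (12422 + 644645)/(20448 - 2324117/1061854) = 657067/(21710466475/1061854) = 657067*(1061854/21710466475) = 697709222218/21710466475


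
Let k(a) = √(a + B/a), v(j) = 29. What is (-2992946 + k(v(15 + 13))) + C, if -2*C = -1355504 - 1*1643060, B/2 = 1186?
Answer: -1493664 + 3*√10353/29 ≈ -1.4937e+6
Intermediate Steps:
B = 2372 (B = 2*1186 = 2372)
k(a) = √(a + 2372/a)
C = 1499282 (C = -(-1355504 - 1*1643060)/2 = -(-1355504 - 1643060)/2 = -½*(-2998564) = 1499282)
(-2992946 + k(v(15 + 13))) + C = (-2992946 + √(29 + 2372/29)) + 1499282 = (-2992946 + √(3213/29)) + 1499282 = (-2992946 + 3*√10353/29) + 1499282 = -1493664 + 3*√10353/29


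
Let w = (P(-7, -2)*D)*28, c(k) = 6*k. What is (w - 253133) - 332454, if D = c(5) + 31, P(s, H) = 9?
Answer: -570215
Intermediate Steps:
D = 61 (D = 6*5 + 31 = 30 + 31 = 61)
w = 15372 (w = (9*61)*28 = 549*28 = 15372)
(w - 253133) - 332454 = (15372 - 253133) - 332454 = -237761 - 332454 = -570215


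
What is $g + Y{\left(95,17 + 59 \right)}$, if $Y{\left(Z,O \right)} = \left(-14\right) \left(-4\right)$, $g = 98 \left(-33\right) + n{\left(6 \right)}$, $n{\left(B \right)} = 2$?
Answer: $-3176$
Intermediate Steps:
$g = -3232$ ($g = 98 \left(-33\right) + 2 = -3234 + 2 = -3232$)
$Y{\left(Z,O \right)} = 56$
$g + Y{\left(95,17 + 59 \right)} = -3232 + 56 = -3176$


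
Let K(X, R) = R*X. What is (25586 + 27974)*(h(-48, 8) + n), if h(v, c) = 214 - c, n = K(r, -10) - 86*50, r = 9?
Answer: -224095040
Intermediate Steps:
n = -4390 (n = -10*9 - 86*50 = -90 - 4300 = -4390)
(25586 + 27974)*(h(-48, 8) + n) = (25586 + 27974)*((214 - 1*8) - 4390) = 53560*((214 - 8) - 4390) = 53560*(206 - 4390) = 53560*(-4184) = -224095040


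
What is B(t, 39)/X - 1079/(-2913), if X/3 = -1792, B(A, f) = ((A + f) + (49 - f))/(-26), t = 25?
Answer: 25172311/67861248 ≈ 0.37094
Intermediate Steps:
B(A, f) = -49/26 - A/26 (B(A, f) = (49 + A)*(-1/26) = -49/26 - A/26)
X = -5376 (X = 3*(-1792) = -5376)
B(t, 39)/X - 1079/(-2913) = (-49/26 - 1/26*25)/(-5376) - 1079/(-2913) = (-49/26 - 25/26)*(-1/5376) - 1079*(-1/2913) = -37/13*(-1/5376) + 1079/2913 = 37/69888 + 1079/2913 = 25172311/67861248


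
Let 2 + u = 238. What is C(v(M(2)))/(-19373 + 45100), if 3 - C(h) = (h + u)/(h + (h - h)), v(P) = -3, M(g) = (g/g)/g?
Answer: 242/77181 ≈ 0.0031355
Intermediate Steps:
M(g) = 1/g
u = 236 (u = -2 + 238 = 236)
C(h) = 3 - (236 + h)/h (C(h) = 3 - (h + 236)/(h + (h - h)) = 3 - (236 + h)/(h + 0) = 3 - (236 + h)/h)
C(v(M(2)))/(-19373 + 45100) = (2 - 236/(-3))/(-19373 + 45100) = (2 - 236*(-1/3))/25727 = (2 + 236/3)*(1/25727) = (242/3)*(1/25727) = 242/77181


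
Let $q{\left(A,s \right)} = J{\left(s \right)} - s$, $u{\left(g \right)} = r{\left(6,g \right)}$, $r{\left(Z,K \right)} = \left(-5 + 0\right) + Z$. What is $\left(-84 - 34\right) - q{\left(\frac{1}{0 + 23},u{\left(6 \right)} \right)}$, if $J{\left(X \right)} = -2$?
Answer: $-115$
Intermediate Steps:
$r{\left(Z,K \right)} = -5 + Z$
$u{\left(g \right)} = 1$ ($u{\left(g \right)} = -5 + 6 = 1$)
$q{\left(A,s \right)} = -2 - s$
$\left(-84 - 34\right) - q{\left(\frac{1}{0 + 23},u{\left(6 \right)} \right)} = \left(-84 - 34\right) - \left(-2 - 1\right) = -118 - -3 = -118 + 3 = -115$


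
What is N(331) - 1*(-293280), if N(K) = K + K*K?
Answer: 403172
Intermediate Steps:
N(K) = K + K²
N(331) - 1*(-293280) = 331*(1 + 331) - 1*(-293280) = 331*332 + 293280 = 109892 + 293280 = 403172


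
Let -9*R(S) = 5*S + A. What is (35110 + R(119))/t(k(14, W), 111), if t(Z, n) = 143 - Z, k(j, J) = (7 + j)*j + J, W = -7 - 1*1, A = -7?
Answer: -105134/429 ≈ -245.07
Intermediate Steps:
W = -8 (W = -7 - 1 = -8)
k(j, J) = J + j*(7 + j) (k(j, J) = j*(7 + j) + J = J + j*(7 + j))
R(S) = 7/9 - 5*S/9 (R(S) = -(5*S - 7)/9 = -(-7 + 5*S)/9 = 7/9 - 5*S/9)
(35110 + R(119))/t(k(14, W), 111) = (35110 + (7/9 - 5/9*119))/(143 - (-8 + 14² + 7*14)) = (35110 + (7/9 - 595/9))/(143 - (-8 + 196 + 98)) = (35110 - 196/3)/(143 - 1*286) = 105134/(3*(143 - 286)) = (105134/3)/(-143) = (105134/3)*(-1/143) = -105134/429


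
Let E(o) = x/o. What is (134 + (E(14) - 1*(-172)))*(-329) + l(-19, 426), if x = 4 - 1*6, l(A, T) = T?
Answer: -100201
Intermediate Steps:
x = -2 (x = 4 - 6 = -2)
E(o) = -2/o
(134 + (E(14) - 1*(-172)))*(-329) + l(-19, 426) = (134 + (-2/14 - 1*(-172)))*(-329) + 426 = (134 + (-2*1/14 + 172))*(-329) + 426 = (134 + (-1/7 + 172))*(-329) + 426 = (134 + 1203/7)*(-329) + 426 = (2141/7)*(-329) + 426 = -100627 + 426 = -100201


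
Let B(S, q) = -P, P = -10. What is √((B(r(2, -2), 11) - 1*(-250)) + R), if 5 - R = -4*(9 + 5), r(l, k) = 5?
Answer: √321 ≈ 17.916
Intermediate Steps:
B(S, q) = 10 (B(S, q) = -1*(-10) = 10)
R = 61 (R = 5 - (-4)*(9 + 5) = 5 - (-4)*14 = 5 - 1*(-56) = 5 + 56 = 61)
√((B(r(2, -2), 11) - 1*(-250)) + R) = √((10 - 1*(-250)) + 61) = √((10 + 250) + 61) = √(260 + 61) = √321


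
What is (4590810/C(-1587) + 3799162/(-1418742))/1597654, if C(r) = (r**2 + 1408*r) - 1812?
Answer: 129543326089/15233080675536594 ≈ 8.5041e-6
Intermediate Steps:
C(r) = -1812 + r**2 + 1408*r
(4590810/C(-1587) + 3799162/(-1418742))/1597654 = (4590810/(-1812 + (-1587)**2 + 1408*(-1587)) + 3799162/(-1418742))/1597654 = (4590810/(-1812 + 2518569 - 2234496) + 3799162*(-1/1418742))*(1/1597654) = (4590810/282261 - 1899581/709371)*(1/1597654) = (4590810*(1/282261) - 1899581/709371)*(1/1597654) = (218610/13441 - 1899581/709371)*(1/1597654) = (129543326089/9534655611)*(1/1597654) = 129543326089/15233080675536594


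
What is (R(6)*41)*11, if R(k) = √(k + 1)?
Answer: 451*√7 ≈ 1193.2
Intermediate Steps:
R(k) = √(1 + k)
(R(6)*41)*11 = (√(1 + 6)*41)*11 = (√7*41)*11 = (41*√7)*11 = 451*√7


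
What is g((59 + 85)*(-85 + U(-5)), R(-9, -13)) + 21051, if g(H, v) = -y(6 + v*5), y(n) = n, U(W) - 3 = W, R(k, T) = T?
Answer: 21110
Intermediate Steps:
U(W) = 3 + W
g(H, v) = -6 - 5*v (g(H, v) = -(6 + v*5) = -(6 + 5*v) = -6 - 5*v)
g((59 + 85)*(-85 + U(-5)), R(-9, -13)) + 21051 = (-6 - 5*(-13)) + 21051 = (-6 + 65) + 21051 = 59 + 21051 = 21110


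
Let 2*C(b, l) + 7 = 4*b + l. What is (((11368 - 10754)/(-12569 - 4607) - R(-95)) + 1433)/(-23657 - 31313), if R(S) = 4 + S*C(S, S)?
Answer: 36870063/94416472 ≈ 0.39050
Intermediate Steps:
C(b, l) = -7/2 + l/2 + 2*b (C(b, l) = -7/2 + (4*b + l)/2 = -7/2 + (l + 4*b)/2 = -7/2 + (l/2 + 2*b) = -7/2 + l/2 + 2*b)
R(S) = 4 + S*(-7/2 + 5*S/2) (R(S) = 4 + S*(-7/2 + S/2 + 2*S) = 4 + S*(-7/2 + 5*S/2))
(((11368 - 10754)/(-12569 - 4607) - R(-95)) + 1433)/(-23657 - 31313) = (((11368 - 10754)/(-12569 - 4607) - (4 + (½)*(-95)*(-7 + 5*(-95)))) + 1433)/(-23657 - 31313) = ((614/(-17176) - (4 + (½)*(-95)*(-7 - 475))) + 1433)/(-54970) = ((614*(-1/17176) - (4 + (½)*(-95)*(-482))) + 1433)*(-1/54970) = ((-307/8588 - (4 + 22895)) + 1433)*(-1/54970) = ((-307/8588 - 1*22899) + 1433)*(-1/54970) = ((-307/8588 - 22899) + 1433)*(-1/54970) = (-196656919/8588 + 1433)*(-1/54970) = -184350315/8588*(-1/54970) = 36870063/94416472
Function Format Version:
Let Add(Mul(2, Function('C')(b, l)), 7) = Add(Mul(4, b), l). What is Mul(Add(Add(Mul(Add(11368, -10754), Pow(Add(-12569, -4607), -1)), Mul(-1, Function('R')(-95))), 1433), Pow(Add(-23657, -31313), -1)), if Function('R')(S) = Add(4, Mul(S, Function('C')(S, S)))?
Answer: Rational(36870063, 94416472) ≈ 0.39050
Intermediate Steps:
Function('C')(b, l) = Add(Rational(-7, 2), Mul(Rational(1, 2), l), Mul(2, b)) (Function('C')(b, l) = Add(Rational(-7, 2), Mul(Rational(1, 2), Add(Mul(4, b), l))) = Add(Rational(-7, 2), Mul(Rational(1, 2), Add(l, Mul(4, b)))) = Add(Rational(-7, 2), Add(Mul(Rational(1, 2), l), Mul(2, b))) = Add(Rational(-7, 2), Mul(Rational(1, 2), l), Mul(2, b)))
Function('R')(S) = Add(4, Mul(S, Add(Rational(-7, 2), Mul(Rational(5, 2), S)))) (Function('R')(S) = Add(4, Mul(S, Add(Rational(-7, 2), Mul(Rational(1, 2), S), Mul(2, S)))) = Add(4, Mul(S, Add(Rational(-7, 2), Mul(Rational(5, 2), S)))))
Mul(Add(Add(Mul(Add(11368, -10754), Pow(Add(-12569, -4607), -1)), Mul(-1, Function('R')(-95))), 1433), Pow(Add(-23657, -31313), -1)) = Mul(Add(Add(Mul(Add(11368, -10754), Pow(Add(-12569, -4607), -1)), Mul(-1, Add(4, Mul(Rational(1, 2), -95, Add(-7, Mul(5, -95)))))), 1433), Pow(Add(-23657, -31313), -1)) = Mul(Add(Add(Mul(614, Pow(-17176, -1)), Mul(-1, Add(4, Mul(Rational(1, 2), -95, Add(-7, -475))))), 1433), Pow(-54970, -1)) = Mul(Add(Add(Mul(614, Rational(-1, 17176)), Mul(-1, Add(4, Mul(Rational(1, 2), -95, -482)))), 1433), Rational(-1, 54970)) = Mul(Add(Add(Rational(-307, 8588), Mul(-1, Add(4, 22895))), 1433), Rational(-1, 54970)) = Mul(Add(Add(Rational(-307, 8588), Mul(-1, 22899)), 1433), Rational(-1, 54970)) = Mul(Add(Add(Rational(-307, 8588), -22899), 1433), Rational(-1, 54970)) = Mul(Add(Rational(-196656919, 8588), 1433), Rational(-1, 54970)) = Mul(Rational(-184350315, 8588), Rational(-1, 54970)) = Rational(36870063, 94416472)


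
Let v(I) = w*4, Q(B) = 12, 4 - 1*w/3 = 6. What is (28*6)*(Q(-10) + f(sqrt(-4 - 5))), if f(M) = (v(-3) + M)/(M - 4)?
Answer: 13608/5 + 2016*I/5 ≈ 2721.6 + 403.2*I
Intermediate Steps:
w = -6 (w = 12 - 3*6 = 12 - 18 = -6)
v(I) = -24 (v(I) = -6*4 = -24)
f(M) = (-24 + M)/(-4 + M) (f(M) = (-24 + M)/(M - 4) = (-24 + M)/(-4 + M))
(28*6)*(Q(-10) + f(sqrt(-4 - 5))) = (28*6)*(12 + (-24 + sqrt(-4 - 5))/(-4 + sqrt(-4 - 5))) = 168*(12 + (-24 + sqrt(-9))/(-4 + sqrt(-9))) = 168*(12 + (-24 + 3*I)/(-4 + 3*I)) = 168*(12 + ((-4 - 3*I)/25)*(-24 + 3*I)) = 168*(12 + (-24 + 3*I)*(-4 - 3*I)/25) = 2016 + 168*(-24 + 3*I)*(-4 - 3*I)/25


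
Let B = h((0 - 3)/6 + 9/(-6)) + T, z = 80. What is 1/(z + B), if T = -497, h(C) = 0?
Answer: -1/417 ≈ -0.0023981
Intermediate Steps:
B = -497 (B = 0 - 497 = -497)
1/(z + B) = 1/(80 - 497) = 1/(-417) = -1/417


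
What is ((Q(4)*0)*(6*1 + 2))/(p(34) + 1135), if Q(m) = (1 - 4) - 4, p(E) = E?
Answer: 0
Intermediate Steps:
Q(m) = -7 (Q(m) = -3 - 4 = -7)
((Q(4)*0)*(6*1 + 2))/(p(34) + 1135) = ((-7*0)*(6*1 + 2))/(34 + 1135) = (0*(6 + 2))/1169 = (0*8)*(1/1169) = 0*(1/1169) = 0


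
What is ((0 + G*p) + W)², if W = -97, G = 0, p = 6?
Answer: 9409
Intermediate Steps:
((0 + G*p) + W)² = ((0 + 0*6) - 97)² = ((0 + 0) - 97)² = (0 - 97)² = (-97)² = 9409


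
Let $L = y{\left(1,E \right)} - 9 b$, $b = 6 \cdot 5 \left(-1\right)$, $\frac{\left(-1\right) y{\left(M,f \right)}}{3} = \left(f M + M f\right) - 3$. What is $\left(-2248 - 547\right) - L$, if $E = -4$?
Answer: $-3098$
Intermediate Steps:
$y{\left(M,f \right)} = 9 - 6 M f$ ($y{\left(M,f \right)} = - 3 \left(\left(f M + M f\right) - 3\right) = - 3 \left(\left(M f + M f\right) - 3\right) = - 3 \left(2 M f - 3\right) = - 3 \left(-3 + 2 M f\right) = 9 - 6 M f$)
$b = -30$ ($b = 30 \left(-1\right) = -30$)
$L = 303$ ($L = \left(9 - 6 \left(-4\right)\right) - -270 = \left(9 + 24\right) + 270 = 33 + 270 = 303$)
$\left(-2248 - 547\right) - L = \left(-2248 - 547\right) - 303 = -2795 - 303 = -3098$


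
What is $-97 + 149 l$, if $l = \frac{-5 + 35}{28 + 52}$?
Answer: $- \frac{329}{8} \approx -41.125$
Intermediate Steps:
$l = \frac{3}{8}$ ($l = \frac{30}{80} = 30 \cdot \frac{1}{80} = \frac{3}{8} \approx 0.375$)
$-97 + 149 l = -97 + 149 \cdot \frac{3}{8} = -97 + \frac{447}{8} = - \frac{329}{8}$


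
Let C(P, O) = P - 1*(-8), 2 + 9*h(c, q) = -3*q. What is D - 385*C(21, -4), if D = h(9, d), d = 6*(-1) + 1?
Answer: -100472/9 ≈ -11164.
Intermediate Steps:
d = -5 (d = -6 + 1 = -5)
h(c, q) = -2/9 - q/3 (h(c, q) = -2/9 + (-3*q)/9 = -2/9 - q/3)
C(P, O) = 8 + P (C(P, O) = P + 8 = 8 + P)
D = 13/9 (D = -2/9 - ⅓*(-5) = -2/9 + 5/3 = 13/9 ≈ 1.4444)
D - 385*C(21, -4) = 13/9 - 385*(8 + 21) = 13/9 - 385*29 = 13/9 - 11165 = -100472/9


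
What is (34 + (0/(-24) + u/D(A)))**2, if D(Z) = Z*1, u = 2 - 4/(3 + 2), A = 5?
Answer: 732736/625 ≈ 1172.4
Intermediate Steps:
u = 6/5 (u = 2 - 4/5 = 6/5 ≈ 1.2000)
D(Z) = Z
(34 + (0/(-24) + u/D(A)))**2 = (34 + (0/(-24) + (6/5)/5))**2 = (34 + (0*(-1/24) + (6/5)*(1/5)))**2 = (34 + (0 + 6/25))**2 = (34 + 6/25)**2 = (856/25)**2 = 732736/625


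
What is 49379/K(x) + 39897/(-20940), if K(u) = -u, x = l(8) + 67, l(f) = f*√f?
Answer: -23145473263/27759460 + 790064*√2/3977 ≈ -552.84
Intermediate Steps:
l(f) = f^(3/2)
x = 67 + 16*√2 (x = 8^(3/2) + 67 = 16*√2 + 67 = 67 + 16*√2 ≈ 89.627)
49379/K(x) + 39897/(-20940) = 49379/((-(67 + 16*√2))) + 39897/(-20940) = 49379/(-67 - 16*√2) + 39897*(-1/20940) = 49379/(-67 - 16*√2) - 13299/6980 = -13299/6980 + 49379/(-67 - 16*√2)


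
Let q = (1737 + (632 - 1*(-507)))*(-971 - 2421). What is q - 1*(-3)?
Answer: -9755389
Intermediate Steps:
q = -9755392 (q = (1737 + (632 + 507))*(-3392) = (1737 + 1139)*(-3392) = 2876*(-3392) = -9755392)
q - 1*(-3) = -9755392 - 1*(-3) = -9755392 + 3 = -9755389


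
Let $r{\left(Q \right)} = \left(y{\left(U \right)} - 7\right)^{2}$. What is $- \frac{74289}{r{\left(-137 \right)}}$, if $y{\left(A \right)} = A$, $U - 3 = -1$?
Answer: $- \frac{74289}{25} \approx -2971.6$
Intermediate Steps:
$U = 2$ ($U = 3 - 1 = 2$)
$r{\left(Q \right)} = 25$ ($r{\left(Q \right)} = \left(2 - 7\right)^{2} = \left(-5\right)^{2} = 25$)
$- \frac{74289}{r{\left(-137 \right)}} = - \frac{74289}{25}$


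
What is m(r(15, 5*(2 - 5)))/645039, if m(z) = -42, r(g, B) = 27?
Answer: -14/215013 ≈ -6.5112e-5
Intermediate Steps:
m(r(15, 5*(2 - 5)))/645039 = -42/645039 = -42*1/645039 = -14/215013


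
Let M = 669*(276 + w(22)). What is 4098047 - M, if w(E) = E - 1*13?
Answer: 3907382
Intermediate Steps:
w(E) = -13 + E (w(E) = E - 13 = -13 + E)
M = 190665 (M = 669*(276 + (-13 + 22)) = 669*(276 + 9) = 669*285 = 190665)
4098047 - M = 4098047 - 1*190665 = 4098047 - 190665 = 3907382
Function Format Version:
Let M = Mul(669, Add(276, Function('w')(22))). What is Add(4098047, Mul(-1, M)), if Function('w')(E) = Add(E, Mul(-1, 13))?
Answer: 3907382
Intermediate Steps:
Function('w')(E) = Add(-13, E) (Function('w')(E) = Add(E, -13) = Add(-13, E))
M = 190665 (M = Mul(669, Add(276, Add(-13, 22))) = Mul(669, Add(276, 9)) = Mul(669, 285) = 190665)
Add(4098047, Mul(-1, M)) = Add(4098047, Mul(-1, 190665)) = Add(4098047, -190665) = 3907382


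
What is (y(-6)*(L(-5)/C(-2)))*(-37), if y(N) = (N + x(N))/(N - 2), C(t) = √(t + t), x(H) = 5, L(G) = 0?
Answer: 0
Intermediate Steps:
C(t) = √2*√t (C(t) = √(2*t) = √2*√t)
y(N) = (5 + N)/(-2 + N) (y(N) = (N + 5)/(N - 2) = (5 + N)/(-2 + N))
(y(-6)*(L(-5)/C(-2)))*(-37) = (((5 - 6)/(-2 - 6))*(0/((√2*√(-2)))))*(-37) = ((-1/(-8))*(0/((√2*(I*√2)))))*(-37) = ((-⅛*(-1))*(0/((2*I))))*(-37) = ((0*(-I/2))/8)*(-37) = ((⅛)*0)*(-37) = 0*(-37) = 0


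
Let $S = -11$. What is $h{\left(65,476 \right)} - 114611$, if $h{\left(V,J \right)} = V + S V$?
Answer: $-115261$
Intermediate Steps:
$h{\left(V,J \right)} = - 10 V$ ($h{\left(V,J \right)} = V - 11 V = - 10 V$)
$h{\left(65,476 \right)} - 114611 = \left(-10\right) 65 - 114611 = -650 - 114611 = -115261$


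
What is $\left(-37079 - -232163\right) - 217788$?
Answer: $-22704$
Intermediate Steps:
$\left(-37079 - -232163\right) - 217788 = \left(-37079 + 232163\right) - 217788 = 195084 - 217788 = -22704$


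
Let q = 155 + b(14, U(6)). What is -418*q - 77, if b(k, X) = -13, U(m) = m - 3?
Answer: -59433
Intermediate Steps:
U(m) = -3 + m
q = 142 (q = 155 - 13 = 142)
-418*q - 77 = -418*142 - 77 = -59356 - 77 = -59433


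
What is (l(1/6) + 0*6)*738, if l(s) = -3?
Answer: -2214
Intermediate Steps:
(l(1/6) + 0*6)*738 = (-3 + 0*6)*738 = (-3 + 0)*738 = -3*738 = -2214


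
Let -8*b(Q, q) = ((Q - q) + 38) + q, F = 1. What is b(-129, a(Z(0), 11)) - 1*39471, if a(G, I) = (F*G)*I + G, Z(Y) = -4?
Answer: -315677/8 ≈ -39460.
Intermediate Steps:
a(G, I) = G + G*I (a(G, I) = (1*G)*I + G = G*I + G = G + G*I)
b(Q, q) = -19/4 - Q/8 (b(Q, q) = -(((Q - q) + 38) + q)/8 = -((38 + Q - q) + q)/8 = -(38 + Q)/8 = -19/4 - Q/8)
b(-129, a(Z(0), 11)) - 1*39471 = (-19/4 - ⅛*(-129)) - 1*39471 = (-19/4 + 129/8) - 39471 = 91/8 - 39471 = -315677/8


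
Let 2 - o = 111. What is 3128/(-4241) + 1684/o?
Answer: -7482796/462269 ≈ -16.187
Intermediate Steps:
o = -109 (o = 2 - 1*111 = 2 - 111 = -109)
3128/(-4241) + 1684/o = 3128/(-4241) + 1684/(-109) = 3128*(-1/4241) + 1684*(-1/109) = -3128/4241 - 1684/109 = -7482796/462269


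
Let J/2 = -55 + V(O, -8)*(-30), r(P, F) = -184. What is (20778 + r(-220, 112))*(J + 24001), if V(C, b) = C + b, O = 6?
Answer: 494482534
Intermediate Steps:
J = 10 (J = 2*(-55 + (6 - 8)*(-30)) = 2*(-55 - 2*(-30)) = 2*(-55 + 60) = 2*5 = 10)
(20778 + r(-220, 112))*(J + 24001) = (20778 - 184)*(10 + 24001) = 20594*24011 = 494482534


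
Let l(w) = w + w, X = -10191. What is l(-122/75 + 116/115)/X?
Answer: 2132/17579475 ≈ 0.00012128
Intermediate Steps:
l(w) = 2*w
l(-122/75 + 116/115)/X = (2*(-122/75 + 116/115))/(-10191) = (2*(-122*1/75 + 116*(1/115)))*(-1/10191) = (2*(-122/75 + 116/115))*(-1/10191) = (2*(-1066/1725))*(-1/10191) = -2132/1725*(-1/10191) = 2132/17579475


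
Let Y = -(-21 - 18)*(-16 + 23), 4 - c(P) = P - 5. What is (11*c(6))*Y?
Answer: 9009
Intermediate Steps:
c(P) = 9 - P (c(P) = 4 - (P - 5) = 4 - (-5 + P) = 4 + (5 - P) = 9 - P)
Y = 273 (Y = -(-39)*7 = -1*(-273) = 273)
(11*c(6))*Y = (11*(9 - 1*6))*273 = (11*(9 - 6))*273 = (11*3)*273 = 33*273 = 9009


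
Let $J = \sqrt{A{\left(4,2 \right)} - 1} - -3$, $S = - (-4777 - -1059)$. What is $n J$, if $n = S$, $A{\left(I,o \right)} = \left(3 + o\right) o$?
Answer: $22308$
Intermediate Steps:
$A{\left(I,o \right)} = o \left(3 + o\right)$
$S = 3718$ ($S = - (-4777 + 1059) = \left(-1\right) \left(-3718\right) = 3718$)
$n = 3718$
$J = 6$ ($J = \sqrt{2 \left(3 + 2\right) - 1} - -3 = \sqrt{2 \cdot 5 - 1} + 3 = \sqrt{10 - 1} + 3 = \sqrt{9} + 3 = 3 + 3 = 6$)
$n J = 3718 \cdot 6 = 22308$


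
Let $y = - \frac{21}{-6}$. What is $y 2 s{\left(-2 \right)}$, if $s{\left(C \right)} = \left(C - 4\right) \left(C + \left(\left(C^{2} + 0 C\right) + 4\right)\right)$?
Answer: $-252$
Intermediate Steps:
$y = \frac{7}{2}$ ($y = \left(-21\right) \left(- \frac{1}{6}\right) = \frac{7}{2} \approx 3.5$)
$s{\left(C \right)} = \left(-4 + C\right) \left(4 + C + C^{2}\right)$ ($s{\left(C \right)} = \left(-4 + C\right) \left(C + \left(\left(C^{2} + 0\right) + 4\right)\right) = \left(-4 + C\right) \left(C + \left(C^{2} + 4\right)\right) = \left(-4 + C\right) \left(C + \left(4 + C^{2}\right)\right) = \left(-4 + C\right) \left(4 + C + C^{2}\right)$)
$y 2 s{\left(-2 \right)} = \frac{7}{2} \cdot 2 \left(-16 + \left(-2\right)^{3} - 3 \left(-2\right)^{2}\right) = 7 \left(-16 - 8 - 12\right) = 7 \left(-36\right) = -252$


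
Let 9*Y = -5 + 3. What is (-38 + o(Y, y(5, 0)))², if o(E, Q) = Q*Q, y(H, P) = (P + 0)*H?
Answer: 1444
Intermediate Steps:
y(H, P) = H*P (y(H, P) = P*H = H*P)
Y = -2/9 (Y = (-5 + 3)/9 = (⅑)*(-2) = -2/9 ≈ -0.22222)
o(E, Q) = Q²
(-38 + o(Y, y(5, 0)))² = (-38 + (5*0)²)² = (-38 + 0²)² = (-38 + 0)² = (-38)² = 1444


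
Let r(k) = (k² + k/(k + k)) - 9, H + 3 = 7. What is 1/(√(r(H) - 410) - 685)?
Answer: -274/187851 - I*√1610/939255 ≈ -0.0014586 - 4.272e-5*I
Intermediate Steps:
H = 4 (H = -3 + 7 = 4)
r(k) = -17/2 + k² (r(k) = (k² + k/((2*k))) - 9 = (k² + (1/(2*k))*k) - 9 = (k² + ½) - 9 = (½ + k²) - 9 = -17/2 + k²)
1/(√(r(H) - 410) - 685) = 1/(√((-17/2 + 4²) - 410) - 685) = 1/(√((-17/2 + 16) - 410) - 685) = 1/(√(15/2 - 410) - 685) = 1/(√(-805/2) - 685) = 1/(I*√1610/2 - 685) = 1/(-685 + I*√1610/2)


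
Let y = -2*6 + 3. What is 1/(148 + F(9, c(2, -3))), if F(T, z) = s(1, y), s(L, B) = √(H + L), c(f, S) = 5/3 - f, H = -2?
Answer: 148/21905 - I/21905 ≈ 0.0067564 - 4.5652e-5*I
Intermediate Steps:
y = -9 (y = -12 + 3 = -9)
c(f, S) = 5/3 - f (c(f, S) = 5*(⅓) - f = 5/3 - f)
s(L, B) = √(-2 + L)
F(T, z) = I (F(T, z) = √(-2 + 1) = √(-1) = I)
1/(148 + F(9, c(2, -3))) = 1/(148 + I) = (148 - I)/21905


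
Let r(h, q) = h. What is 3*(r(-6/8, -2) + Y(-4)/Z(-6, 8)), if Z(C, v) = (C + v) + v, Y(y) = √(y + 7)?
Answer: -9/4 + 3*√3/10 ≈ -1.7304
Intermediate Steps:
Y(y) = √(7 + y)
Z(C, v) = C + 2*v
3*(r(-6/8, -2) + Y(-4)/Z(-6, 8)) = 3*(-6/8 + √(7 - 4)/(-6 + 2*8)) = 3*(-6*⅛ + √3/(-6 + 16)) = 3*(-¾ + √3/10) = -9/4 + 3*√3/10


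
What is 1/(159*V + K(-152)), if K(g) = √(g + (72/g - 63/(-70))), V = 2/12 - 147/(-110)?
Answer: 886160/212338173 - 605*I*√5471810/6582483363 ≈ 0.0041733 - 0.000215*I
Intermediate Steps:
V = 248/165 (V = 2*(1/12) - 147*(-1/110) = ⅙ + 147/110 = 248/165 ≈ 1.5030)
K(g) = √(9/10 + g + 72/g) (K(g) = √(g + (72/g - 63*(-1/70))) = √(g + (72/g + 9/10)) = √(g + (9/10 + 72/g)) = √(9/10 + g + 72/g))
1/(159*V + K(-152)) = 1/(159*(248/165) + √(90 + 100*(-152) + 7200/(-152))/10) = 1/(13144/55 + √(90 - 15200 + 7200*(-1/152))/10) = 1/(13144/55 + √(90 - 15200 - 900/19)/10) = 1/(13144/55 + √(-287990/19)/10) = 1/(13144/55 + (I*√5471810/19)/10) = 1/(13144/55 + I*√5471810/190)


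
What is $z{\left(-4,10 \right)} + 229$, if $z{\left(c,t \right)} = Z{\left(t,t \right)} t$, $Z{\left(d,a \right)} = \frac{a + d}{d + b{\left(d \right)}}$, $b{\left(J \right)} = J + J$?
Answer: $\frac{707}{3} \approx 235.67$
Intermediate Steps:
$b{\left(J \right)} = 2 J$
$Z{\left(d,a \right)} = \frac{a + d}{3 d}$ ($Z{\left(d,a \right)} = \frac{a + d}{d + 2 d} = \frac{a + d}{3 d}$)
$z{\left(c,t \right)} = \frac{2 t}{3}$ ($z{\left(c,t \right)} = \frac{t + t}{3 t} t = \frac{2 t}{3 t} t = \frac{2 t}{3}$)
$z{\left(-4,10 \right)} + 229 = \frac{2}{3} \cdot 10 + 229 = \frac{20}{3} + 229 = \frac{707}{3}$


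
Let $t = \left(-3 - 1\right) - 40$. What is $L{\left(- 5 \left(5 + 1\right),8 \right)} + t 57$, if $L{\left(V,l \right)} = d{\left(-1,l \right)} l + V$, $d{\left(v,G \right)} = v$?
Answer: $-2546$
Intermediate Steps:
$t = -44$ ($t = -4 - 40 = -44$)
$L{\left(V,l \right)} = V - l$ ($L{\left(V,l \right)} = - l + V = V - l$)
$L{\left(- 5 \left(5 + 1\right),8 \right)} + t 57 = \left(- 5 \left(5 + 1\right) - 8\right) - 2508 = \left(\left(-5\right) 6 - 8\right) - 2508 = \left(-30 - 8\right) - 2508 = -38 - 2508 = -2546$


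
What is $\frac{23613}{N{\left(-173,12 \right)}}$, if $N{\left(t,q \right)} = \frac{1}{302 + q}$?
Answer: $7414482$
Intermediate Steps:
$\frac{23613}{N{\left(-173,12 \right)}} = \frac{23613}{\frac{1}{302 + 12}} = \frac{23613}{\frac{1}{314}} = 23613 \frac{1}{\frac{1}{314}} = 23613 \cdot 314 = 7414482$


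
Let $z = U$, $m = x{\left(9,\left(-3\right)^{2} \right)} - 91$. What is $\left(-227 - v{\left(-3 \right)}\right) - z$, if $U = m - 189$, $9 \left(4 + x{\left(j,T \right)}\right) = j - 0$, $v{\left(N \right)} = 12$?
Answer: $44$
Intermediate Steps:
$x{\left(j,T \right)} = -4 + \frac{j}{9}$ ($x{\left(j,T \right)} = -4 + \frac{j - 0}{9} = -4 + \frac{j + 0}{9} = -4 + \frac{j}{9}$)
$m = -94$ ($m = \left(-4 + \frac{1}{9} \cdot 9\right) - 91 = \left(-4 + 1\right) - 91 = -3 - 91 = -94$)
$U = -283$ ($U = -94 - 189 = -283$)
$z = -283$
$\left(-227 - v{\left(-3 \right)}\right) - z = \left(-227 - 12\right) - -283 = \left(-227 - 12\right) + 283 = -239 + 283 = 44$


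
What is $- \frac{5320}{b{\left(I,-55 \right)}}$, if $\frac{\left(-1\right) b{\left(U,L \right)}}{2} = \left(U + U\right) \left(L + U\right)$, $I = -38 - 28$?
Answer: $\frac{665}{3993} \approx 0.16654$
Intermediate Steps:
$I = -66$
$b{\left(U,L \right)} = - 4 U \left(L + U\right)$ ($b{\left(U,L \right)} = - 2 \left(U + U\right) \left(L + U\right) = - 2 \cdot 2 U \left(L + U\right) = - 4 U \left(L + U\right)$)
$- \frac{5320}{b{\left(I,-55 \right)}} = - \frac{5320}{\left(-4\right) \left(-66\right) \left(-55 - 66\right)} = - \frac{5320}{\left(-4\right) \left(-66\right) \left(-121\right)} = - \frac{5320}{-31944} = \left(-5320\right) \left(- \frac{1}{31944}\right) = \frac{665}{3993}$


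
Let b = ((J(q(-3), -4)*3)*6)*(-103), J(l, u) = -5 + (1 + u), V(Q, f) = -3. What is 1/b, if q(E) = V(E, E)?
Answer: 1/14832 ≈ 6.7422e-5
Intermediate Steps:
q(E) = -3
J(l, u) = -4 + u
b = 14832 (b = (((-4 - 4)*3)*6)*(-103) = (-8*3*6)*(-103) = -24*6*(-103) = -144*(-103) = 14832)
1/b = 1/14832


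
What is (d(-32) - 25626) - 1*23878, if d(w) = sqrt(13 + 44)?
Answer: -49504 + sqrt(57) ≈ -49496.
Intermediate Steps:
d(w) = sqrt(57)
(d(-32) - 25626) - 1*23878 = (sqrt(57) - 25626) - 1*23878 = (-25626 + sqrt(57)) - 23878 = -49504 + sqrt(57)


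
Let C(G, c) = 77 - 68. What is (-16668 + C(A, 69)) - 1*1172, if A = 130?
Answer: -17831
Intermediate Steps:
C(G, c) = 9
(-16668 + C(A, 69)) - 1*1172 = (-16668 + 9) - 1*1172 = -16659 - 1172 = -17831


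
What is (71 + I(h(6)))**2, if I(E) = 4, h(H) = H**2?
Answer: 5625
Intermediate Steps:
(71 + I(h(6)))**2 = (71 + 4)**2 = 75**2 = 5625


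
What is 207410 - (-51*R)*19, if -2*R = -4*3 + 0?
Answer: 213224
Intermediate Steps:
R = 6 (R = -(-4*3 + 0)/2 = -(-12 + 0)/2 = -½*(-12) = 6)
207410 - (-51*R)*19 = 207410 - (-51*6)*19 = 207410 - (-306)*19 = 207410 - 1*(-5814) = 207410 + 5814 = 213224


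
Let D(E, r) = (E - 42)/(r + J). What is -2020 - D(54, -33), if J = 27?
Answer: -2018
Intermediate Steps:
D(E, r) = (-42 + E)/(27 + r) (D(E, r) = (E - 42)/(r + 27) = (-42 + E)/(27 + r))
-2020 - D(54, -33) = -2020 - (-42 + 54)/(27 - 33) = -2020 - 12/(-6) = -2020 - (-1)*12/6 = -2020 - 1*(-2) = -2020 + 2 = -2018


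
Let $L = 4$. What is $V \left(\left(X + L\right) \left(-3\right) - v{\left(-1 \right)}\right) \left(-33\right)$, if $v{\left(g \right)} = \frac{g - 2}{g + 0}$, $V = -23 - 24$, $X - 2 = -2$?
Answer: $-23265$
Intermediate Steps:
$X = 0$ ($X = 2 - 2 = 0$)
$V = -47$ ($V = -23 - 24 = -47$)
$v{\left(g \right)} = \frac{-2 + g}{g}$
$V \left(\left(X + L\right) \left(-3\right) - v{\left(-1 \right)}\right) \left(-33\right) = - 47 \left(\left(0 + 4\right) \left(-3\right) - \frac{-2 - 1}{-1}\right) \left(-33\right) = - 47 \left(4 \left(-3\right) - \left(-1\right) \left(-3\right)\right) \left(-33\right) = - 47 \left(-12 - 3\right) \left(-33\right) = \left(-47\right) \left(-15\right) \left(-33\right) = 705 \left(-33\right) = -23265$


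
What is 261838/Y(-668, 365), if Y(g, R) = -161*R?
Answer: -261838/58765 ≈ -4.4557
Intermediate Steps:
261838/Y(-668, 365) = 261838/((-161*365)) = 261838/(-58765) = 261838*(-1/58765) = -261838/58765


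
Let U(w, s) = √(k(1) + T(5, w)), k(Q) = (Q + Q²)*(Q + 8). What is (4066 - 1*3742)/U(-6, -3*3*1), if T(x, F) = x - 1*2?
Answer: 108*√21/7 ≈ 70.703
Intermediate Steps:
T(x, F) = -2 + x (T(x, F) = x - 2 = -2 + x)
k(Q) = (8 + Q)*(Q + Q²) (k(Q) = (Q + Q²)*(8 + Q) = (8 + Q)*(Q + Q²))
U(w, s) = √21 (U(w, s) = √(1*(8 + 1² + 9*1) + (-2 + 5)) = √(1*(8 + 1 + 9) + 3) = √(1*18 + 3) = √(18 + 3) = √21)
(4066 - 1*3742)/U(-6, -3*3*1) = (4066 - 1*3742)/(√21) = (4066 - 3742)*(√21/21) = 324*(√21/21) = 108*√21/7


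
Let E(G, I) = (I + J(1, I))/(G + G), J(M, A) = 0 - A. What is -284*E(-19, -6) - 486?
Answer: -486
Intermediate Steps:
J(M, A) = -A
E(G, I) = 0 (E(G, I) = (I - I)/(G + G) = 0/((2*G)) = 0*(1/(2*G)) = 0)
-284*E(-19, -6) - 486 = -284*0 - 486 = 0 - 486 = -486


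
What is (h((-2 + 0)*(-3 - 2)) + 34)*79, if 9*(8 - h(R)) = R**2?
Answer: 21962/9 ≈ 2440.2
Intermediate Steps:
h(R) = 8 - R**2/9
(h((-2 + 0)*(-3 - 2)) + 34)*79 = ((8 - (-3 - 2)**2*(-2 + 0)**2/9) + 34)*79 = ((8 - (-2*(-5))**2/9) + 34)*79 = ((8 - 1/9*10**2) + 34)*79 = ((8 - 1/9*100) + 34)*79 = ((8 - 100/9) + 34)*79 = (-28/9 + 34)*79 = (278/9)*79 = 21962/9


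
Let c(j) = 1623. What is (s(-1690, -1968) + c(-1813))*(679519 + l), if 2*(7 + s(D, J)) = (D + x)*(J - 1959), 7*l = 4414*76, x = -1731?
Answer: 68425048345403/14 ≈ 4.8875e+12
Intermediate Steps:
l = 335464/7 (l = (4414*76)/7 = (⅐)*335464 = 335464/7 ≈ 47923.)
s(D, J) = -7 + (-1959 + J)*(-1731 + D)/2 (s(D, J) = -7 + ((D - 1731)*(J - 1959))/2 = -7 + ((-1731 + D)*(-1959 + J))/2 = -7 + ((-1959 + J)*(-1731 + D))/2 = -7 + (-1959 + J)*(-1731 + D)/2)
(s(-1690, -1968) + c(-1813))*(679519 + l) = ((3391015/2 - 1959/2*(-1690) - 1731/2*(-1968) + (½)*(-1690)*(-1968)) + 1623)*(679519 + 335464/7) = ((3391015/2 + 1655355 + 1703304 + 1662960) + 1623)*(5092097/7) = (13434253/2 + 1623)*(5092097/7) = (13437499/2)*(5092097/7) = 68425048345403/14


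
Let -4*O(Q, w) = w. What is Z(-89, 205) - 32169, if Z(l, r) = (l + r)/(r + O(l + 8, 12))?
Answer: -3249011/101 ≈ -32168.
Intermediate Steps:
O(Q, w) = -w/4
Z(l, r) = (l + r)/(-3 + r) (Z(l, r) = (l + r)/(r - 1/4*12) = (l + r)/(r - 3) = (l + r)/(-3 + r))
Z(-89, 205) - 32169 = (-89 + 205)/(-3 + 205) - 32169 = 116/202 - 32169 = (1/202)*116 - 32169 = 58/101 - 32169 = -3249011/101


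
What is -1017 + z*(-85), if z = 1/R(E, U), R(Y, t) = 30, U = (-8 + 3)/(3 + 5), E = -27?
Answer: -6119/6 ≈ -1019.8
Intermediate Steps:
U = -5/8 ≈ -0.62500
z = 1/30 ≈ 0.033333
-1017 + z*(-85) = -1017 + (1/30)*(-85) = -1017 - 17/6 = -6119/6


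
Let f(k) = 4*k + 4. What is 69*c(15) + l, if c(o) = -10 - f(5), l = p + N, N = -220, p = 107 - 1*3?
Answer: -2462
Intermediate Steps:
p = 104 (p = 107 - 3 = 104)
l = -116 (l = 104 - 220 = -116)
f(k) = 4 + 4*k
c(o) = -34 (c(o) = -10 - (4 + 4*5) = -10 - (4 + 20) = -10 - 1*24 = -10 - 24 = -34)
69*c(15) + l = 69*(-34) - 116 = -2346 - 116 = -2462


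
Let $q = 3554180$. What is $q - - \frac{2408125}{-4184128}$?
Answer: $\frac{14871141646915}{4184128} \approx 3.5542 \cdot 10^{6}$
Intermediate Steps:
$q - - \frac{2408125}{-4184128} = 3554180 - - \frac{2408125}{-4184128} = 3554180 - \left(-2408125\right) \left(- \frac{1}{4184128}\right) = 3554180 - \frac{2408125}{4184128} = \frac{14871141646915}{4184128}$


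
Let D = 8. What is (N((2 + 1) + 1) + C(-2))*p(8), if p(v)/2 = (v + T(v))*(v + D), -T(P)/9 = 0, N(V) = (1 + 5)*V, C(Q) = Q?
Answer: 5632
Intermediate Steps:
N(V) = 6*V
T(P) = 0 (T(P) = -9*0 = 0)
p(v) = 2*v*(8 + v) (p(v) = 2*((v + 0)*(v + 8)) = 2*(v*(8 + v)) = 2*v*(8 + v))
(N((2 + 1) + 1) + C(-2))*p(8) = (6*((2 + 1) + 1) - 2)*(2*8*(8 + 8)) = (6*(3 + 1) - 2)*(2*8*16) = (6*4 - 2)*256 = (24 - 2)*256 = 22*256 = 5632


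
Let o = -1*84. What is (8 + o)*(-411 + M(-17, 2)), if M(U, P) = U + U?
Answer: 33820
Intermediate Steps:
M(U, P) = 2*U
o = -84
(8 + o)*(-411 + M(-17, 2)) = (8 - 84)*(-411 + 2*(-17)) = -76*(-411 - 34) = -76*(-445) = 33820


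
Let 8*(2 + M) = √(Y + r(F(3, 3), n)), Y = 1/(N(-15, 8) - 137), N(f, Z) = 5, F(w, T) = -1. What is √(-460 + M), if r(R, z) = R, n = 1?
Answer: √(-8049888 + 33*I*√4389)/132 ≈ 0.0029188 + 21.494*I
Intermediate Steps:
Y = -1/132 (Y = 1/(5 - 137) = 1/(-132) = -1/132 ≈ -0.0075758)
M = -2 + I*√4389/528 (M = -2 + √(-1/132 - 1)/8 = -2 + √(-133/132)/8 = -2 + (I*√4389/66)/8 = -2 + I*√4389/528 ≈ -2.0 + 0.12547*I)
√(-460 + M) = √(-460 + (-2 + I*√4389/528)) = √(-462 + I*√4389/528)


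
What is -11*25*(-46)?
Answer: 12650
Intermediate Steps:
-11*25*(-46) = -275*(-46) = 12650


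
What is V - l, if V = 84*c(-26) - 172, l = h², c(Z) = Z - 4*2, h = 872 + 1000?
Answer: -3507412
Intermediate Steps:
h = 1872
c(Z) = -8 + Z (c(Z) = Z - 8 = -8 + Z)
l = 3504384 (l = 1872² = 3504384)
V = -3028 (V = 84*(-8 - 26) - 172 = 84*(-34) - 172 = -2856 - 172 = -3028)
V - l = -3028 - 1*3504384 = -3028 - 3504384 = -3507412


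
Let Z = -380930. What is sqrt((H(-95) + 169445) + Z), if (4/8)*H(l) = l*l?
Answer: I*sqrt(193435) ≈ 439.81*I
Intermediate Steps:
H(l) = 2*l**2 (H(l) = 2*(l*l) = 2*l**2)
sqrt((H(-95) + 169445) + Z) = sqrt((2*(-95)**2 + 169445) - 380930) = sqrt((2*9025 + 169445) - 380930) = sqrt((18050 + 169445) - 380930) = sqrt(187495 - 380930) = sqrt(-193435) = I*sqrt(193435)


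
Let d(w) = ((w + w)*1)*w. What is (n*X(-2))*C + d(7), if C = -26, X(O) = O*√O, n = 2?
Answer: 98 + 104*I*√2 ≈ 98.0 + 147.08*I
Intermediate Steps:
X(O) = O^(3/2)
d(w) = 2*w² (d(w) = ((2*w)*1)*w = (2*w)*w = 2*w²)
(n*X(-2))*C + d(7) = (2*(-2)^(3/2))*(-26) + 2*7² = (2*(-2*I*√2))*(-26) + 2*49 = -4*I*√2*(-26) + 98 = 104*I*√2 + 98 = 98 + 104*I*√2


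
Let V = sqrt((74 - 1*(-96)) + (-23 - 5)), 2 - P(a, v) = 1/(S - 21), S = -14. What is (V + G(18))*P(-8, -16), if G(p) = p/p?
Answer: 71/35 + 71*sqrt(142)/35 ≈ 26.202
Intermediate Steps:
P(a, v) = 71/35 (P(a, v) = 2 - 1/(-14 - 21) = 2 - 1/(-35) = 2 - 1*(-1/35) = 2 + 1/35 = 71/35)
V = sqrt(142) (V = sqrt((74 + 96) - 28) = sqrt(170 - 28) = sqrt(142) ≈ 11.916)
G(p) = 1
(V + G(18))*P(-8, -16) = (sqrt(142) + 1)*(71/35) = (1 + sqrt(142))*(71/35) = 71/35 + 71*sqrt(142)/35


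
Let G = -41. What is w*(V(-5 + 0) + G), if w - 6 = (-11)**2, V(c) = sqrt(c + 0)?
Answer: -5207 + 127*I*sqrt(5) ≈ -5207.0 + 283.98*I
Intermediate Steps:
V(c) = sqrt(c)
w = 127 (w = 6 + (-11)**2 = 6 + 121 = 127)
w*(V(-5 + 0) + G) = 127*(sqrt(-5 + 0) - 41) = 127*(sqrt(-5) - 41) = 127*(I*sqrt(5) - 41) = 127*(-41 + I*sqrt(5)) = -5207 + 127*I*sqrt(5)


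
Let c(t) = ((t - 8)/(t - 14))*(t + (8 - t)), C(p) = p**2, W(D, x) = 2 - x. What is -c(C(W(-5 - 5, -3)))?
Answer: -136/11 ≈ -12.364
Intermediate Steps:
c(t) = 8*(-8 + t)/(-14 + t) (c(t) = ((-8 + t)/(-14 + t))*8 = 8*(-8 + t)/(-14 + t))
-c(C(W(-5 - 5, -3))) = -8*(-8 + (2 - 1*(-3))**2)/(-14 + (2 - 1*(-3))**2) = -8*(-8 + (2 + 3)**2)/(-14 + (2 + 3)**2) = -8*(-8 + 5**2)/(-14 + 5**2) = -8*(-8 + 25)/(-14 + 25) = -8*17/11 = -1*136/11 = -136/11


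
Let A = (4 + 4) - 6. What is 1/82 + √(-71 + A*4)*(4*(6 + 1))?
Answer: 1/82 + 84*I*√7 ≈ 0.012195 + 222.24*I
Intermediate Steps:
A = 2 (A = 8 - 6 = 2)
1/82 + √(-71 + A*4)*(4*(6 + 1)) = 1/82 + √(-71 + 2*4)*(4*(6 + 1)) = 1/82 + √(-71 + 8)*(4*7) = 1/82 + √(-63)*28 = 1/82 + (3*I*√7)*28 = 1/82 + 84*I*√7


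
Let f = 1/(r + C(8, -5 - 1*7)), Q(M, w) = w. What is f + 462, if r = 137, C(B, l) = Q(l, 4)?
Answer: 65143/141 ≈ 462.01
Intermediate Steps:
C(B, l) = 4
f = 1/141 (f = 1/(137 + 4) = 1/141 ≈ 0.0070922)
f + 462 = 1/141 + 462 = 65143/141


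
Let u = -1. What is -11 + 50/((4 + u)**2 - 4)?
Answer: -1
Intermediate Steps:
-11 + 50/((4 + u)**2 - 4) = -11 + 50/((4 - 1)**2 - 4) = -11 + 50/(3**2 - 4) = -11 + 50/(9 - 4) = -11 + 50/5 = -11 + 50*(1/5) = -11 + 10 = -1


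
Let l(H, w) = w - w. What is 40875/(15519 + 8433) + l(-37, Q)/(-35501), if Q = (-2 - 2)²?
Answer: 13625/7984 ≈ 1.7065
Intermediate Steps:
Q = 16 (Q = (-4)² = 16)
l(H, w) = 0
40875/(15519 + 8433) + l(-37, Q)/(-35501) = 40875/(15519 + 8433) + 0/(-35501) = 40875/23952 + 0*(-1/35501) = 40875*(1/23952) + 0 = 13625/7984 + 0 = 13625/7984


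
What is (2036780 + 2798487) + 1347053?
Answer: 6182320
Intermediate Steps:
(2036780 + 2798487) + 1347053 = 4835267 + 1347053 = 6182320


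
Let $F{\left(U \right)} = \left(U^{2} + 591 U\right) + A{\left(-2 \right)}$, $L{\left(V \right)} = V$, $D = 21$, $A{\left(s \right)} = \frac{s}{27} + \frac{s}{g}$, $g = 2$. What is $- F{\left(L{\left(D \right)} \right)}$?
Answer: $- \frac{346975}{27} \approx -12851.0$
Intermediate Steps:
$A{\left(s \right)} = \frac{29 s}{54}$ ($A{\left(s \right)} = \frac{s}{27} + \frac{s}{2} = \frac{29 s}{54}$)
$F{\left(U \right)} = - \frac{29}{27} + U^{2} + 591 U$ ($F{\left(U \right)} = \left(U^{2} + 591 U\right) + \frac{29}{54} \left(-2\right) = \left(U^{2} + 591 U\right) - \frac{29}{27} = - \frac{29}{27} + U^{2} + 591 U$)
$- F{\left(L{\left(D \right)} \right)} = - (- \frac{29}{27} + 21^{2} + 591 \cdot 21) = - (- \frac{29}{27} + 441 + 12411) = \left(-1\right) \frac{346975}{27} = - \frac{346975}{27}$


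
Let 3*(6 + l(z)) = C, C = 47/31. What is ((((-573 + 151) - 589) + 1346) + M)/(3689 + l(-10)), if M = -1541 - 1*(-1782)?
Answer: 26784/171283 ≈ 0.15637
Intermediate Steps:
M = 241 (M = -1541 + 1782 = 241)
C = 47/31 (C = 47*(1/31) = 47/31 ≈ 1.5161)
l(z) = -511/93 (l(z) = -6 + (1/3)*(47/31) = -6 + 47/93 = -511/93)
((((-573 + 151) - 589) + 1346) + M)/(3689 + l(-10)) = ((((-573 + 151) - 589) + 1346) + 241)/(3689 - 511/93) = (((-422 - 589) + 1346) + 241)/(342566/93) = ((-1011 + 1346) + 241)*(93/342566) = (335 + 241)*(93/342566) = 576*(93/342566) = 26784/171283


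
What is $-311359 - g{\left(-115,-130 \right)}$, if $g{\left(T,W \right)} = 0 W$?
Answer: $-311359$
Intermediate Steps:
$g{\left(T,W \right)} = 0$
$-311359 - g{\left(-115,-130 \right)} = -311359 - 0 = -311359 + 0 = -311359$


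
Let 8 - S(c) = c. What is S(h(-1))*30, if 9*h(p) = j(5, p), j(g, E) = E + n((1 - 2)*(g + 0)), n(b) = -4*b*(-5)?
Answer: 1730/3 ≈ 576.67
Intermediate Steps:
n(b) = 20*b
j(g, E) = E - 20*g (j(g, E) = E + 20*((1 - 2)*(g + 0)) = E + 20*(-g) = E - 20*g)
h(p) = -100/9 + p/9 (h(p) = (p - 20*5)/9 = (p - 100)/9 = (-100 + p)/9 = -100/9 + p/9)
S(c) = 8 - c
S(h(-1))*30 = (8 - (-100/9 + (⅑)*(-1)))*30 = (8 - (-100/9 - ⅑))*30 = (8 - 1*(-101/9))*30 = (8 + 101/9)*30 = (173/9)*30 = 1730/3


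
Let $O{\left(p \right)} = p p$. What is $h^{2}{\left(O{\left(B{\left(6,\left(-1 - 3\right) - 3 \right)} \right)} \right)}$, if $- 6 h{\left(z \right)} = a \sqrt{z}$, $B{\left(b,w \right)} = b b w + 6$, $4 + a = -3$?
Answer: $82369$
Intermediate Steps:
$a = -7$ ($a = -4 - 3 = -7$)
$B{\left(b,w \right)} = 6 + w b^{2}$ ($B{\left(b,w \right)} = b^{2} w + 6 = w b^{2} + 6 = 6 + w b^{2}$)
$O{\left(p \right)} = p^{2}$
$h{\left(z \right)} = \frac{7 \sqrt{z}}{6}$ ($h{\left(z \right)} = - \frac{\left(-7\right) \sqrt{z}}{6} = \frac{7 \sqrt{z}}{6}$)
$h^{2}{\left(O{\left(B{\left(6,\left(-1 - 3\right) - 3 \right)} \right)} \right)} = \left(\frac{7 \sqrt{\left(6 + \left(\left(-1 - 3\right) - 3\right) 6^{2}\right)^{2}}}{6}\right)^{2} = \left(\frac{7 \sqrt{\left(6 + \left(-4 - 3\right) 36\right)^{2}}}{6}\right)^{2} = \left(\frac{7 \sqrt{\left(6 - 252\right)^{2}}}{6}\right)^{2} = \left(\frac{7 \sqrt{\left(-246\right)^{2}}}{6}\right)^{2} = \left(\frac{7 \sqrt{60516}}{6}\right)^{2} = \left(\frac{7}{6} \cdot 246\right)^{2} = 287^{2} = 82369$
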